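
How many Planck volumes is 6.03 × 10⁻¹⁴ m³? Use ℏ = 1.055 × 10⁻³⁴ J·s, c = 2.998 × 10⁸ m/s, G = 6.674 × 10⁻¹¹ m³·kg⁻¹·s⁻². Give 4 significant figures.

1.428 × 10⁹¹

Planck volume: V_P = (ℏG/c³)^(3/2) = 4.224 × 10⁻¹⁰⁵ m³.
6.03 × 10⁻¹⁴ / 4.224 × 10⁻¹⁰⁵ = 1.428 × 10⁹¹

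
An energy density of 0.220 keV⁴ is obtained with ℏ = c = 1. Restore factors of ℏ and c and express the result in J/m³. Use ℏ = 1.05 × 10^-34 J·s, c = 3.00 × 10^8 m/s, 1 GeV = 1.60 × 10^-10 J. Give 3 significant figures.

[E]/[L]³ = [E]⁴/(ℏc)³; restore (ℏc)⁻³.
1 GeV⁴ → 1/(ℏc)³ × (1 GeV in J)⁴ = 2.10 × 10^37 J/m³.
Convert the energy scale: 0.220 keV⁴ = 2.20 × 10^-25 GeV⁴.
Result: 2.20 × 10^-25 × 2.10 × 10^37 = 4.61 × 10^12 J/m³.

4.61 × 10^12 J/m³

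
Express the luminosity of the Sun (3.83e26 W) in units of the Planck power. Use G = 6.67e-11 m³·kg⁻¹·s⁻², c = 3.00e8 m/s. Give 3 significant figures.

Planck power: P_P = c⁵/G = 3.64e52 W.
3.83e26 / 3.64e52 = 1.05e-26

1.05e-26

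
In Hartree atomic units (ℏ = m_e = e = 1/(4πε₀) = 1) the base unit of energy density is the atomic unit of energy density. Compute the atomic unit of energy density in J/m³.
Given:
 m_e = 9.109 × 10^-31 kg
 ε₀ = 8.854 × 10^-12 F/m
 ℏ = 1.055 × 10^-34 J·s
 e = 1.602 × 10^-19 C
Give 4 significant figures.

2.929 × 10^13 J/m³

u_au = E_h/a₀³ = m_e⁴e¹⁰/((4πε₀)⁵ℏ⁸)
E_h = 4.354 × 10^-18 J
a₀ = 5.297 × 10^-11 m
E_h/a₀³ = 2.929 × 10^13 J/m³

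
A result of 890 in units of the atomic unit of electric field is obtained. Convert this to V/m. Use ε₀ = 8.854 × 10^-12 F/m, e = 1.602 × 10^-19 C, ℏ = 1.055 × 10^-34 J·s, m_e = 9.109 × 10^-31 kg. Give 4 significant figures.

4.567 × 10^14 V/m

One atomic unit of electric field: E_au = E_h/(e a₀) = m_e²e⁵/((4πε₀)³ℏ⁴) = 5.131 × 10^11 V/m.
890 × 5.131 × 10^11 V/m = 4.567 × 10^14 V/m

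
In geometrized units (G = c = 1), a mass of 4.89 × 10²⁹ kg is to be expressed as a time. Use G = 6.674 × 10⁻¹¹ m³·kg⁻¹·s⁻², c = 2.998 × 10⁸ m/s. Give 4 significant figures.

1.211 × 10⁻⁶ s

Mass → time via G/c³.
4.89 × 10²⁹ kg × (G/c³) = 1.211 × 10⁻⁶ s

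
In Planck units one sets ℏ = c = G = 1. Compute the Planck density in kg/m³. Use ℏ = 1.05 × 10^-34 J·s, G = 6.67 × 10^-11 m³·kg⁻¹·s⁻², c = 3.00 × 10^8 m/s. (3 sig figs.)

5.20 × 10^96 kg/m³

ρ_P = c⁵/(ℏG²)
  = 2.43 × 10^42 / 4.67 × 10^-55
  = 5.20 × 10^96 kg/m³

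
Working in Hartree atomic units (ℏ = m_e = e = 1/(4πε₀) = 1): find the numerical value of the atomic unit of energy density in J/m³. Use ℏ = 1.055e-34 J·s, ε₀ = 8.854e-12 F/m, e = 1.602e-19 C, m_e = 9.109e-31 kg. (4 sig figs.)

2.929e13 J/m³

From ℏ = m_e = e = 1/(4πε₀) = 1 the energy density scale is u_au = E_h/a₀³ = m_e⁴e¹⁰/((4πε₀)⁵ℏ⁸).
E_h = 4.354e-18 J
a₀ = 5.297e-11 m
E_h/a₀³ = 2.929e13 J/m³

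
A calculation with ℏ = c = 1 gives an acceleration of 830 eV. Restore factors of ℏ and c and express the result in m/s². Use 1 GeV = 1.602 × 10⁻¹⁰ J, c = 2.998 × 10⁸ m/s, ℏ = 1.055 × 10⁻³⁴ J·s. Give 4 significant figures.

Acceleration is [L]/[T]² = c·[E]/ℏ.
1 GeV → c/ℏ × (1 GeV in J) = 4.552 × 10³² m/s².
Convert the energy scale: 830 eV = 8.30 × 10⁻⁷ GeV.
Result: 8.30 × 10⁻⁷ × 4.552 × 10³² = 3.779 × 10²⁶ m/s².

3.779 × 10²⁶ m/s²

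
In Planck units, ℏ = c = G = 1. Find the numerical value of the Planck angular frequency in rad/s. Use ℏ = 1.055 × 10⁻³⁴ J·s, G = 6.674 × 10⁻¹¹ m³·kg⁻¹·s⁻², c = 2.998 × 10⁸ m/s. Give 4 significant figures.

1.855 × 10⁴³ rad/s

The unique combination of the constants set to 1 with dimensions of angular frequency is ω_P = √(c⁵/(ℏG)).
  = √(3.440 × 10⁸⁶)
  = 1.855 × 10⁴³ rad/s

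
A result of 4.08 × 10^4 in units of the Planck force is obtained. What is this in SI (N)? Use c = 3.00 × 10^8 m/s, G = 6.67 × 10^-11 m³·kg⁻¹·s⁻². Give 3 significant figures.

One Planck force: F_P = c⁴/G = 1.21 × 10^44 N.
4.08 × 10^4 × 1.21 × 10^44 N = 4.95 × 10^48 N

4.95 × 10^48 N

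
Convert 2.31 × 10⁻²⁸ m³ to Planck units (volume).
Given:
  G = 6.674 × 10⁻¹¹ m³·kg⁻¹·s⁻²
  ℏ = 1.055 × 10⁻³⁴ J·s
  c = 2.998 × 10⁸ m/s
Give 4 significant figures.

5.469 × 10⁷⁶

Planck volume: V_P = (ℏG/c³)^(3/2) = 4.224 × 10⁻¹⁰⁵ m³.
2.31 × 10⁻²⁸ / 4.224 × 10⁻¹⁰⁵ = 5.469 × 10⁷⁶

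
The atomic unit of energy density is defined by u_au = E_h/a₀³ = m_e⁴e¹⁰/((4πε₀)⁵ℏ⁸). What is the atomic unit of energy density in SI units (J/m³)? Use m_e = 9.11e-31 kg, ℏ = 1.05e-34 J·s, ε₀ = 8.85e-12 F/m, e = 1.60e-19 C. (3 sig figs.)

3.01e13 J/m³

u_au = E_h/a₀³ = m_e⁴e¹⁰/((4πε₀)⁵ℏ⁸)
E_h = 4.38e-18 J
a₀ = 5.26e-11 m
E_h/a₀³ = 3.01e13 J/m³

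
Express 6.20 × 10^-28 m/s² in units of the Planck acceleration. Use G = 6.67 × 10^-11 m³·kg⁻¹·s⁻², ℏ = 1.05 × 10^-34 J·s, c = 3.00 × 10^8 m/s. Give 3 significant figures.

1.11 × 10^-79

Planck acceleration: a_P = √(c⁷/(ℏG)) = 5.59 × 10^51 m/s².
6.20 × 10^-28 / 5.59 × 10^51 = 1.11 × 10^-79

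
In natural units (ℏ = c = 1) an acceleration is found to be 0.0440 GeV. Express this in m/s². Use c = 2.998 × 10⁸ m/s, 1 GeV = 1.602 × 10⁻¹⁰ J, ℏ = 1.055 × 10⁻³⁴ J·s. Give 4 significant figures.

Acceleration is [L]/[T]² = c·[E]/ℏ.
1 GeV → c/ℏ × (1 GeV in J) = 4.552 × 10³² m/s².
Result: 0.0440 × 4.552 × 10³² = 2.003 × 10³¹ m/s².

2.003 × 10³¹ m/s²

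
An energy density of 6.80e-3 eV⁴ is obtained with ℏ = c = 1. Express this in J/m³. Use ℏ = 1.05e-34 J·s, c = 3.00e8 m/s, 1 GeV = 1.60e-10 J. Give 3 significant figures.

0.143 J/m³

[E]/[L]³ = [E]⁴/(ℏc)³; restore (ℏc)⁻³.
1 GeV⁴ → 1/(ℏc)³ × (1 GeV in J)⁴ = 2.10e37 J/m³.
Convert the energy scale: 6.80e-3 eV⁴ = 6.80e-39 GeV⁴.
Result: 6.80e-39 × 2.10e37 = 0.143 J/m³.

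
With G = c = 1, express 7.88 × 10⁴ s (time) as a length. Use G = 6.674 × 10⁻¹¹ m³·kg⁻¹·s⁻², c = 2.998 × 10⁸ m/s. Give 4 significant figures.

2.362 × 10¹³ m

Time → length via c.
7.88 × 10⁴ s × (c) = 2.362 × 10¹³ m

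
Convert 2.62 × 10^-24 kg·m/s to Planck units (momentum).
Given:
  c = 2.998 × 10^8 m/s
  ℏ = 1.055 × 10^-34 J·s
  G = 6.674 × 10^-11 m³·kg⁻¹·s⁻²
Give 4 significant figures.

4.014 × 10^-25

Planck momentum: p_P = √(ℏc³/G) = 6.527 kg·m/s.
2.62 × 10^-24 / 6.527 = 4.014 × 10^-25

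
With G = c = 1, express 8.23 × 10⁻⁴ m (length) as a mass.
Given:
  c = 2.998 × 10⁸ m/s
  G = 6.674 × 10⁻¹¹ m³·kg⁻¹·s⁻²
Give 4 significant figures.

Length → mass via c²/G.
8.23 × 10⁻⁴ m × (c²/G) = 1.108 × 10²⁴ kg

1.108 × 10²⁴ kg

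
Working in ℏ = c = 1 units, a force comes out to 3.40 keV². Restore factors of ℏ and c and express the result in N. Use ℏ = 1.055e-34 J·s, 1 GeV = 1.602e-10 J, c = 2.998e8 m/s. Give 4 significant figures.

2.759e-6 N

Force is [E]/[L] = [E]²/(ℏc); restore (ℏc)⁻¹.
1 GeV² → 1/(ℏc) × (1 GeV in J)² = 8.114e5 N.
Convert the energy scale: 3.40 keV² = 3.40e-12 GeV².
Result: 3.40e-12 × 8.114e5 = 2.759e-6 N.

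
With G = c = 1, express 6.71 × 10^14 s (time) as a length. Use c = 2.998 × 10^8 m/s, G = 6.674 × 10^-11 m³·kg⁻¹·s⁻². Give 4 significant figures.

2.012 × 10^23 m

Time → length via c.
6.71 × 10^14 s × (c) = 2.012 × 10^23 m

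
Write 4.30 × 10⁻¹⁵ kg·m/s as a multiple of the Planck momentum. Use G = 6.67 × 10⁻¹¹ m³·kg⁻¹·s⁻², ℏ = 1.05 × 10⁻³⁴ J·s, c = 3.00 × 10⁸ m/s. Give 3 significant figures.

6.60 × 10⁻¹⁶

Planck momentum: p_P = √(ℏc³/G) = 6.52 kg·m/s.
4.30 × 10⁻¹⁵ / 6.52 = 6.60 × 10⁻¹⁶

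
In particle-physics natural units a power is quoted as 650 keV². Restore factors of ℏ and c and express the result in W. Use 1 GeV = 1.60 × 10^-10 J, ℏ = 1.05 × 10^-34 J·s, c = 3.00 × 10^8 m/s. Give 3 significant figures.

Power is [E]/[T] = [E]²/ℏ.
1 GeV² → 1/ℏ × (1 GeV in J)² = 2.44 × 10^14 W.
Convert the energy scale: 650 keV² = 6.50 × 10^-10 GeV².
Result: 6.50 × 10^-10 × 2.44 × 10^14 = 1.58 × 10^5 W.

1.58 × 10^5 W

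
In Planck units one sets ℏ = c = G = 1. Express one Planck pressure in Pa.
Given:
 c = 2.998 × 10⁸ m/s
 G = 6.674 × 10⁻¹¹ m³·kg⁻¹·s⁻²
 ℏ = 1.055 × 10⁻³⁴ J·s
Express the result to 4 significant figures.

4.632 × 10¹¹³ Pa

p_P = c⁷/(ℏG²)
  = 2.177 × 10⁵⁹ / 4.699 × 10⁻⁵⁵
  = 4.632 × 10¹¹³ Pa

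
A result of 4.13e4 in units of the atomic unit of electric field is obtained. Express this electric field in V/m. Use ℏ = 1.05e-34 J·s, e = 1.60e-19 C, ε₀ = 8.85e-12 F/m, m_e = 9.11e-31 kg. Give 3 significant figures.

One atomic unit of electric field: E_au = E_h/(e a₀) = m_e²e⁵/((4πε₀)³ℏ⁴) = 5.20e11 V/m.
4.13e4 × 5.20e11 V/m = 2.15e16 V/m

2.15e16 V/m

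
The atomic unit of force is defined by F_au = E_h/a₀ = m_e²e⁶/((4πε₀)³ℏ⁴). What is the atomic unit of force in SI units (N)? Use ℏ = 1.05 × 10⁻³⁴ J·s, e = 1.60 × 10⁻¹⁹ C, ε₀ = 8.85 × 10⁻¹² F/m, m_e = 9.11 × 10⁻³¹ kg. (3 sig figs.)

8.33 × 10⁻⁸ N

F_au = E_h/a₀ = m_e²e⁶/((4πε₀)³ℏ⁴)
E_h = 4.38 × 10⁻¹⁸ J
a₀ = 5.26 × 10⁻¹¹ m
E_h/a₀ = 8.33 × 10⁻⁸ N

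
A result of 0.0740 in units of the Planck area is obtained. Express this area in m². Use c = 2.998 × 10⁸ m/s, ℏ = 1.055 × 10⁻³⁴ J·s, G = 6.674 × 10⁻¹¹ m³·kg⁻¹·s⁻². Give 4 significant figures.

One Planck area: A_P = ℏG/c³ = 2.613 × 10⁻⁷⁰ m².
0.0740 × 2.613 × 10⁻⁷⁰ m² = 1.934 × 10⁻⁷¹ m²

1.934 × 10⁻⁷¹ m²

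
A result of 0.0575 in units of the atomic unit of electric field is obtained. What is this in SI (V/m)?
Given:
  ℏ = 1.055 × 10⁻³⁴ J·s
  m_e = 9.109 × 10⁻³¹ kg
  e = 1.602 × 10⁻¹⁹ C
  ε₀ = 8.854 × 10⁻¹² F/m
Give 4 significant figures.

2.950 × 10¹⁰ V/m

One atomic unit of electric field: E_au = E_h/(e a₀) = m_e²e⁵/((4πε₀)³ℏ⁴) = 5.131 × 10¹¹ V/m.
0.0575 × 5.131 × 10¹¹ V/m = 2.950 × 10¹⁰ V/m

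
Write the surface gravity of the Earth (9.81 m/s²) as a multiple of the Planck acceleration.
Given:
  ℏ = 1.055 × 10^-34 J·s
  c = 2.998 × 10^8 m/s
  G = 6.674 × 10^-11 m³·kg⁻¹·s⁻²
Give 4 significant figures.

Planck acceleration: a_P = √(c⁷/(ℏG)) = 5.560 × 10^51 m/s².
9.81 / 5.560 × 10^51 = 1.764 × 10^-51

1.764 × 10^-51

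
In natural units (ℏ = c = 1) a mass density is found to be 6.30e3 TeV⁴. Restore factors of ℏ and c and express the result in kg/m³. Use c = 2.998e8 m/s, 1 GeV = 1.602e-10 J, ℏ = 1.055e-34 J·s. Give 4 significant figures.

1.459e36 kg/m³

Mass density is [E]/(c²[L]³) = [E]⁴/(ℏ³c⁵).
1 GeV⁴ → 1/(ℏ³c⁵) × (1 GeV in J)⁴ = 2.316e20 kg/m³.
Convert the energy scale: 6.30e3 TeV⁴ = 6.30e15 GeV⁴.
Result: 6.30e15 × 2.316e20 = 1.459e36 kg/m³.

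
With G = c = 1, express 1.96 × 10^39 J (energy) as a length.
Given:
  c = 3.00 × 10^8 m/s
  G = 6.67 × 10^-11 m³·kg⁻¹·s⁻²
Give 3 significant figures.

Energy → length via G/c⁴.
1.96 × 10^39 J × (G/c⁴) = 1.61 × 10^-5 m

1.61 × 10^-5 m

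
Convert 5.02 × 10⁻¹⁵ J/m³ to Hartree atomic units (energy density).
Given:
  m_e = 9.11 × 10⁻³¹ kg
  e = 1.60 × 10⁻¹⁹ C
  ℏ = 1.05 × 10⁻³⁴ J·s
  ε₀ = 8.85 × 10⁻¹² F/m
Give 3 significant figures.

1.67 × 10⁻²⁸

atomic unit of energy density: u_au = E_h/a₀³ = m_e⁴e¹⁰/((4πε₀)⁵ℏ⁸) = 3.01 × 10¹³ J/m³.
5.02 × 10⁻¹⁵ / 3.01 × 10¹³ = 1.67 × 10⁻²⁸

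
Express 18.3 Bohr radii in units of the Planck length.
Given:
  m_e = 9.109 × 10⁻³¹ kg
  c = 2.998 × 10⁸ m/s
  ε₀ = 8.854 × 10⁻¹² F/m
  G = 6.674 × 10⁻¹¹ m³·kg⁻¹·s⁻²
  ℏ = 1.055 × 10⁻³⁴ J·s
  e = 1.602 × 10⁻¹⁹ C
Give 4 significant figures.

Bohr radius: a₀ = 4πε₀ℏ²/(m_e e²) = 5.297 × 10⁻¹¹ m
Planck length: ℓ_P = √(ℏG/c³) = 1.616 × 10⁻³⁵ m
18.3 × 5.297 × 10⁻¹¹ / 1.616 × 10⁻³⁵ = 5.997 × 10²⁵

5.997 × 10²⁵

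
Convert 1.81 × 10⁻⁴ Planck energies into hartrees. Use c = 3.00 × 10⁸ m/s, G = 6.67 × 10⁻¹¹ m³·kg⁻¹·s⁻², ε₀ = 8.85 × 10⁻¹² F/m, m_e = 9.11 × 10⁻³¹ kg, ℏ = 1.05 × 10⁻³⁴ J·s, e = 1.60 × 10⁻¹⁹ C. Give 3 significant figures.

8.09 × 10²²

Planck energy: E_P = √(ℏc⁵/G) = 1.96 × 10⁹ J
hartree: E_h = m_e e⁴/(4πε₀ℏ)² = 4.38 × 10⁻¹⁸ J
1.81 × 10⁻⁴ × 1.96 × 10⁹ / 4.38 × 10⁻¹⁸ = 8.09 × 10²²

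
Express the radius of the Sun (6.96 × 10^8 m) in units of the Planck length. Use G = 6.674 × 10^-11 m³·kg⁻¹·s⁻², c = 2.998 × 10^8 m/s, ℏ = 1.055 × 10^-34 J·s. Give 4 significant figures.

Planck length: ℓ_P = √(ℏG/c³) = 1.616 × 10^-35 m.
6.96 × 10^8 / 1.616 × 10^-35 = 4.306 × 10^43

4.306 × 10^43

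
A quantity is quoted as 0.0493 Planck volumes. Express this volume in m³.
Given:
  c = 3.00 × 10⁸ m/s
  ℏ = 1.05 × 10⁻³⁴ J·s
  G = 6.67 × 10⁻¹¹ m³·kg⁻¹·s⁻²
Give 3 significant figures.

2.06 × 10⁻¹⁰⁶ m³

One Planck volume: V_P = (ℏG/c³)^(3/2) = 4.18 × 10⁻¹⁰⁵ m³.
0.0493 × 4.18 × 10⁻¹⁰⁵ m³ = 2.06 × 10⁻¹⁰⁶ m³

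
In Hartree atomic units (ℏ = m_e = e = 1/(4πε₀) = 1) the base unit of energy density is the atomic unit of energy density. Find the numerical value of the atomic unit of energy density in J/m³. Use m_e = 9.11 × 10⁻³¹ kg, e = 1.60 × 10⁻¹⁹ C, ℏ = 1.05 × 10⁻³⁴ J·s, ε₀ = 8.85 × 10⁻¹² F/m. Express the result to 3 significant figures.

u_au = E_h/a₀³ = m_e⁴e¹⁰/((4πε₀)⁵ℏ⁸)
E_h = 4.38 × 10⁻¹⁸ J
a₀ = 5.26 × 10⁻¹¹ m
E_h/a₀³ = 3.01 × 10¹³ J/m³

3.01 × 10¹³ J/m³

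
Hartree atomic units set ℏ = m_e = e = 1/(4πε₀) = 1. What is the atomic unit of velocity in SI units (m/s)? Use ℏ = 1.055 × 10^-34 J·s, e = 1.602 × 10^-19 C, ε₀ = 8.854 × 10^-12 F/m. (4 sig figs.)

From ℏ = m_e = e = 1/(4πε₀) = 1 the velocity scale is v_au = e²/(4πε₀ℏ).
  = 2.566 × 10^-38 / 1.174 × 10^-44
  = 2.186 × 10^6 m/s

2.186 × 10^6 m/s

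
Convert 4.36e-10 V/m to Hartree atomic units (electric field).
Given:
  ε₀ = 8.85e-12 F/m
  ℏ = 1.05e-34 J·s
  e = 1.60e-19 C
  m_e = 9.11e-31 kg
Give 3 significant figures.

atomic unit of electric field: E_au = E_h/(e a₀) = m_e²e⁵/((4πε₀)³ℏ⁴) = 5.20e11 V/m.
4.36e-10 / 5.20e11 = 8.38e-22

8.38e-22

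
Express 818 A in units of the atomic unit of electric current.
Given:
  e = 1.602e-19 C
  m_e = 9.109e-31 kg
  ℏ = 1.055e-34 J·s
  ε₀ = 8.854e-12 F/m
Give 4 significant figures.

atomic unit of electric current: I_au = e E_h/ℏ = m_e e⁵/((4πε₀)²ℏ³) = 6.612e-3 A.
818 / 6.612e-3 = 1.237e5

1.237e5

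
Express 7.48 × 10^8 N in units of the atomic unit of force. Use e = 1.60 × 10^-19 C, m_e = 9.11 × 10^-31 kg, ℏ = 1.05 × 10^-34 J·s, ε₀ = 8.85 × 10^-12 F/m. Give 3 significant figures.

atomic unit of force: F_au = E_h/a₀ = m_e²e⁶/((4πε₀)³ℏ⁴) = 8.33 × 10^-8 N.
7.48 × 10^8 / 8.33 × 10^-8 = 8.98 × 10^15

8.98 × 10^15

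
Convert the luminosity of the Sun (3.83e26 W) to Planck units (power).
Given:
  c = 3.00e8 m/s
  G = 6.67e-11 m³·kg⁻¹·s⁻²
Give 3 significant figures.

1.05e-26

Planck power: P_P = c⁵/G = 3.64e52 W.
3.83e26 / 3.64e52 = 1.05e-26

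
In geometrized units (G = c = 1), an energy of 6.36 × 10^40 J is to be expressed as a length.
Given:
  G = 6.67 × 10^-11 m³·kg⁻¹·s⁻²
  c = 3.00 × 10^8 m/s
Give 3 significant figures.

5.24 × 10^-4 m

Energy → length via G/c⁴.
6.36 × 10^40 J × (G/c⁴) = 5.24 × 10^-4 m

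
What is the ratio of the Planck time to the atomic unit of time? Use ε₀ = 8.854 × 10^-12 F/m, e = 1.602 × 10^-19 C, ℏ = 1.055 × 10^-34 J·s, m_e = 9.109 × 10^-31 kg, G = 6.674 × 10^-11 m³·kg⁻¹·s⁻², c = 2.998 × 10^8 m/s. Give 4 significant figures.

2.225 × 10^-27

Planck time: t_P = √(ℏG/c⁵) = 5.392 × 10^-44 s
atomic unit of time: τ_au = (4πε₀)²ℏ³/(m_e e⁴) = 2.423 × 10^-17 s
ratio = 5.392 × 10^-44 / 2.423 × 10^-17 = 2.225 × 10^-27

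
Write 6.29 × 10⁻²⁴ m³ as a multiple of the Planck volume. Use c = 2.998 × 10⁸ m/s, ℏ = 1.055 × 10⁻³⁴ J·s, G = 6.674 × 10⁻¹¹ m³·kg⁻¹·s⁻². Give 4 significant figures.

1.489 × 10⁸¹

Planck volume: V_P = (ℏG/c³)^(3/2) = 4.224 × 10⁻¹⁰⁵ m³.
6.29 × 10⁻²⁴ / 4.224 × 10⁻¹⁰⁵ = 1.489 × 10⁸¹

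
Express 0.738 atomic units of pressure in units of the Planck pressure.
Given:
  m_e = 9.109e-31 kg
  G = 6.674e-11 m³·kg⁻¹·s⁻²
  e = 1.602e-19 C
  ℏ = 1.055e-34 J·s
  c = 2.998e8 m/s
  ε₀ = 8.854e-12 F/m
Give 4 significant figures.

4.667e-101

atomic unit of pressure: P_au = E_h/a₀³ = m_e⁴e¹⁰/((4πε₀)⁵ℏ⁸) = 2.929e13 Pa
Planck pressure: p_P = c⁷/(ℏG²) = 4.632e113 Pa
0.738 × 2.929e13 / 4.632e113 = 4.667e-101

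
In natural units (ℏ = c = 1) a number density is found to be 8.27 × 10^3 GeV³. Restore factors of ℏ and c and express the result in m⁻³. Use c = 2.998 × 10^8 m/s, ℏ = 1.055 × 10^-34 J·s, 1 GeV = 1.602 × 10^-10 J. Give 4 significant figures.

Number density is [L]⁻³ = [E]³/(ℏc)³.
1 GeV³ → 1/(ℏc)³ × (1 GeV in J)³ = 1.299 × 10^47 m⁻³.
Result: 8.27 × 10^3 × 1.299 × 10^47 = 1.075 × 10^51 m⁻³.

1.075 × 10^51 m⁻³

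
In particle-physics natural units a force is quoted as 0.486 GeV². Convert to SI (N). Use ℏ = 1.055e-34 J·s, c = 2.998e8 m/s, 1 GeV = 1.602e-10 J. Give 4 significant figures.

3.943e5 N

Force is [E]/[L] = [E]²/(ℏc); restore (ℏc)⁻¹.
1 GeV² → 1/(ℏc) × (1 GeV in J)² = 8.114e5 N.
Result: 0.486 × 8.114e5 = 3.943e5 N.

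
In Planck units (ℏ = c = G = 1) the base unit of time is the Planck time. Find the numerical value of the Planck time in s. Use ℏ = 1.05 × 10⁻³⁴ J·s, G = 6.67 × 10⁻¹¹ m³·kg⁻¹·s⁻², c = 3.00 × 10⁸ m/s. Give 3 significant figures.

t_P = √(ℏG/c⁵)
  = √(2.88 × 10⁻⁸⁷)
  = 5.37 × 10⁻⁴⁴ s

5.37 × 10⁻⁴⁴ s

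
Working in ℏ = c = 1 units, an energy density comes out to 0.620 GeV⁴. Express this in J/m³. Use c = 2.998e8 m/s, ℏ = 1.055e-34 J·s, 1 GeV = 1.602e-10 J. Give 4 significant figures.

1.291e37 J/m³

[E]/[L]³ = [E]⁴/(ℏc)³; restore (ℏc)⁻³.
1 GeV⁴ → 1/(ℏc)³ × (1 GeV in J)⁴ = 2.082e37 J/m³.
Result: 0.620 × 2.082e37 = 1.291e37 J/m³.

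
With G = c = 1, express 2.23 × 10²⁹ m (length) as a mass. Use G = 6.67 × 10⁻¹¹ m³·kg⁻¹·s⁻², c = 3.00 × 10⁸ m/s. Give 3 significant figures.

3.01 × 10⁵⁶ kg

Length → mass via c²/G.
2.23 × 10²⁹ m × (c²/G) = 3.01 × 10⁵⁶ kg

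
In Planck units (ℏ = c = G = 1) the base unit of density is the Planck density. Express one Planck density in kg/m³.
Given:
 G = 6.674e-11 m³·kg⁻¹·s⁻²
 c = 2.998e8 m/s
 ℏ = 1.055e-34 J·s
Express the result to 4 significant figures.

ρ_P = c⁵/(ℏG²)
  = 2.422e42 / 4.699e-55
  = 5.154e96 kg/m³

5.154e96 kg/m³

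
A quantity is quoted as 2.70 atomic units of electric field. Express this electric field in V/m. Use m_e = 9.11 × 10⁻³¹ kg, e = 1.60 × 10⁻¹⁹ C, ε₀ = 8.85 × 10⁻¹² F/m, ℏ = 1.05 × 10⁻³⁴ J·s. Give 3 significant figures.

1.41 × 10¹² V/m

One atomic unit of electric field: E_au = E_h/(e a₀) = m_e²e⁵/((4πε₀)³ℏ⁴) = 5.20 × 10¹¹ V/m.
2.70 × 5.20 × 10¹¹ V/m = 1.41 × 10¹² V/m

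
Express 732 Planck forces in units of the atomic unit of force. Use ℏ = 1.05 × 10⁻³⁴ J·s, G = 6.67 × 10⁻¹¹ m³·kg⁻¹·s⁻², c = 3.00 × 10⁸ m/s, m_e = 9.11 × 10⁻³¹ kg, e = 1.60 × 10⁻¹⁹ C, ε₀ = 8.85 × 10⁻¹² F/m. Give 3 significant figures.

Planck force: F_P = c⁴/G = 1.21 × 10⁴⁴ N
atomic unit of force: F_au = E_h/a₀ = m_e²e⁶/((4πε₀)³ℏ⁴) = 8.33 × 10⁻⁸ N
732 × 1.21 × 10⁴⁴ / 8.33 × 10⁻⁸ = 1.07 × 10⁵⁴

1.07 × 10⁵⁴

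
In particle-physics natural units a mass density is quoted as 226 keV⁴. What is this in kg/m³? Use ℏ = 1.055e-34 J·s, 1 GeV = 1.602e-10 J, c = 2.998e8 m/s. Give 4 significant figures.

Mass density is [E]/(c²[L]³) = [E]⁴/(ℏ³c⁵).
1 GeV⁴ → 1/(ℏ³c⁵) × (1 GeV in J)⁴ = 2.316e20 kg/m³.
Convert the energy scale: 226 keV⁴ = 2.26e-22 GeV⁴.
Result: 2.26e-22 × 2.316e20 = 0.05234 kg/m³.

0.05234 kg/m³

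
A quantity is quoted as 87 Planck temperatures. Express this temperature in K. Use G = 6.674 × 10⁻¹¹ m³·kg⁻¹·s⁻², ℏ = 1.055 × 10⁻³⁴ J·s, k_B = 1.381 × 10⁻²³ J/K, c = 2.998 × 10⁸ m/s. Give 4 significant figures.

1.233 × 10³⁴ K

One Planck temperature: T_P = √(ℏc⁵/G) / k_B = 1.417 × 10³² K.
87 × 1.417 × 10³² K = 1.233 × 10³⁴ K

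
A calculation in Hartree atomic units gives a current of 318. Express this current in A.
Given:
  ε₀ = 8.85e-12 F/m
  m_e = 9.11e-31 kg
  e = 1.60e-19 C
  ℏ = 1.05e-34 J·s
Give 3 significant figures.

2.12 A

One atomic unit of electric current: I_au = e E_h/ℏ = m_e e⁵/((4πε₀)²ℏ³) = 6.67e-3 A.
318 × 6.67e-3 A = 2.12 A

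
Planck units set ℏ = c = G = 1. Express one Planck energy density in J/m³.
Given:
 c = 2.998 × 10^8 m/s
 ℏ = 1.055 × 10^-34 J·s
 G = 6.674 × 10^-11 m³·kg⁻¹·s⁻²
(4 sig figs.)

From ℏ = c = G = 1 the energy density scale is u_P = c⁷/(ℏG²).
  = 2.177 × 10^59 / 4.699 × 10^-55
  = 4.632 × 10^113 J/m³

4.632 × 10^113 J/m³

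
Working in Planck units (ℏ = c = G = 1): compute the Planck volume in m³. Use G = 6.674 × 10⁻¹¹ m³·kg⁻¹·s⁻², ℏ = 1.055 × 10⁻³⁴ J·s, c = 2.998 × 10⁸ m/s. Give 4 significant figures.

4.224 × 10⁻¹⁰⁵ m³

Dimensional analysis gives V_P = (ℏG/c³)^(3/2).
  = √(1.784 × 10⁻²⁰⁹)
  = 4.224 × 10⁻¹⁰⁵ m³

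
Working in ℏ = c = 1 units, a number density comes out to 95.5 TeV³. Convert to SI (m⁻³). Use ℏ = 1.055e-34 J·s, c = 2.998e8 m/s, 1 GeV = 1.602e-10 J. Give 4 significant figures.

Number density is [L]⁻³ = [E]³/(ℏc)³.
1 GeV³ → 1/(ℏc)³ × (1 GeV in J)³ = 1.299e47 m⁻³.
Convert the energy scale: 95.5 TeV³ = 9.55e10 GeV³.
Result: 9.55e10 × 1.299e47 = 1.241e58 m⁻³.

1.241e58 m⁻³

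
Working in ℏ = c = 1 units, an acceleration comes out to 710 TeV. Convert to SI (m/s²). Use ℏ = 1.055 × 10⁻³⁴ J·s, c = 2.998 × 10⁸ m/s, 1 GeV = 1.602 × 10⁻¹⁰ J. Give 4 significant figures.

3.232 × 10³⁸ m/s²

Acceleration is [L]/[T]² = c·[E]/ℏ.
1 GeV → c/ℏ × (1 GeV in J) = 4.552 × 10³² m/s².
Convert the energy scale: 710 TeV = 7.10 × 10⁵ GeV.
Result: 7.10 × 10⁵ × 4.552 × 10³² = 3.232 × 10³⁸ m/s².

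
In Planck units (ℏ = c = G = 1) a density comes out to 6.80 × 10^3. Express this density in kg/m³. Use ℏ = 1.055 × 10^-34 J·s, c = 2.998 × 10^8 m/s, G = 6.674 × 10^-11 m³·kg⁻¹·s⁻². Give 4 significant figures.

3.505 × 10^100 kg/m³

One Planck density: ρ_P = c⁵/(ℏG²) = 5.154 × 10^96 kg/m³.
6.80 × 10^3 × 5.154 × 10^96 kg/m³ = 3.505 × 10^100 kg/m³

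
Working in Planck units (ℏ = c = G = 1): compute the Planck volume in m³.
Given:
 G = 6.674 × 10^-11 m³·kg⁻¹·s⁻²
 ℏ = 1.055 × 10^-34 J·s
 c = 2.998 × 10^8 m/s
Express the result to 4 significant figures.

From ℏ = c = G = 1 the volume scale is V_P = (ℏG/c³)^(3/2).
  = √(1.784 × 10^-209)
  = 4.224 × 10^-105 m³

4.224 × 10^-105 m³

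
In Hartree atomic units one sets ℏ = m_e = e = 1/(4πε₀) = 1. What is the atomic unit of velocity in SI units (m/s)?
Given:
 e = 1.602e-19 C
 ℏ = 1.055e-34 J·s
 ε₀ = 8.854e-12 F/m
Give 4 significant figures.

2.186e6 m/s

v_au = e²/(4πε₀ℏ)
  = 2.566e-38 / 1.174e-44
  = 2.186e6 m/s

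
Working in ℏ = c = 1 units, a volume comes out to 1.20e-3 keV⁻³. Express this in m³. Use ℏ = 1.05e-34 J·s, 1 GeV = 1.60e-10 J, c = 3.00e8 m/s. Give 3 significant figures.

9.16e-33 m³

Volume is [L]³ = [E]⁻³·(ℏc)³.
1 GeV⁻³ → (ℏc)³ × (1 GeV in J)⁻³ = 7.63e-48 m³.
Convert the energy scale: 1.20e-3 keV⁻³ = 1.20e15 GeV⁻³.
Result: 1.20e15 × 7.63e-48 = 9.16e-33 m³.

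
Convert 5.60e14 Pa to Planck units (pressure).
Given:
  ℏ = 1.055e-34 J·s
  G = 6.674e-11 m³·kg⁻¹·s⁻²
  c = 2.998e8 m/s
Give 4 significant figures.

1.209e-99

Planck pressure: p_P = c⁷/(ℏG²) = 4.632e113 Pa.
5.60e14 / 4.632e113 = 1.209e-99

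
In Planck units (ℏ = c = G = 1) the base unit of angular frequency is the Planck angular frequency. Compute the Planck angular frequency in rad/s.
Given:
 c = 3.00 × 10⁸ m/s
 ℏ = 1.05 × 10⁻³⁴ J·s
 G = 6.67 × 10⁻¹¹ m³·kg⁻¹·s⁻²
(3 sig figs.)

1.86 × 10⁴³ rad/s

ω_P = √(c⁵/(ℏG))
  = √(3.47 × 10⁸⁶)
  = 1.86 × 10⁴³ rad/s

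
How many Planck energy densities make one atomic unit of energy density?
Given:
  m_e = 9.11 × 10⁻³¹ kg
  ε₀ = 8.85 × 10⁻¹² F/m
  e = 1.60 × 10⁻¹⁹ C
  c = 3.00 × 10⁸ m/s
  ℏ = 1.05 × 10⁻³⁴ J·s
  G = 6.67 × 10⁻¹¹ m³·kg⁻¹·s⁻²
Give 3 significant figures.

6.44 × 10⁻¹⁰¹

atomic unit of energy density: u_au = E_h/a₀³ = m_e⁴e¹⁰/((4πε₀)⁵ℏ⁸) = 3.01 × 10¹³ J/m³
Planck energy density: u_P = c⁷/(ℏG²) = 4.68 × 10¹¹³ J/m³
ratio = 3.01 × 10¹³ / 4.68 × 10¹¹³ = 6.44 × 10⁻¹⁰¹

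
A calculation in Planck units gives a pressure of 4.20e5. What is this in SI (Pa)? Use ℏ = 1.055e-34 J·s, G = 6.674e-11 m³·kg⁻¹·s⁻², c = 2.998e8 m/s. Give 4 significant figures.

1.946e119 Pa

One Planck pressure: p_P = c⁷/(ℏG²) = 4.632e113 Pa.
4.20e5 × 4.632e113 Pa = 1.946e119 Pa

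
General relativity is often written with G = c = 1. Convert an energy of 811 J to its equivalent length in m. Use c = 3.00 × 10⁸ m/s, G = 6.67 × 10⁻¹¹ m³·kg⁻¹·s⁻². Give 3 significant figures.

Energy → length via G/c⁴.
811 J × (G/c⁴) = 6.68 × 10⁻⁴² m

6.68 × 10⁻⁴² m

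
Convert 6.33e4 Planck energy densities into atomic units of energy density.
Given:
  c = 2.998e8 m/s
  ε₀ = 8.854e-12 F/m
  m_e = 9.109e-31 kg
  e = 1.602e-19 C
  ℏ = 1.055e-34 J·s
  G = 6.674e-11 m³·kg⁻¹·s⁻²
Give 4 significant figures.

1.001e105

Planck energy density: u_P = c⁷/(ℏG²) = 4.632e113 J/m³
atomic unit of energy density: u_au = E_h/a₀³ = m_e⁴e¹⁰/((4πε₀)⁵ℏ⁸) = 2.929e13 J/m³
6.33e4 × 4.632e113 / 2.929e13 = 1.001e105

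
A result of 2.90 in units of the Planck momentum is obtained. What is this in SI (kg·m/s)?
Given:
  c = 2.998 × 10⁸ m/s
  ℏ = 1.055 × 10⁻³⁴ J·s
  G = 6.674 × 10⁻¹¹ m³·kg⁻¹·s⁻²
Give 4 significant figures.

18.93 kg·m/s

One Planck momentum: p_P = √(ℏc³/G) = 6.527 kg·m/s.
2.90 × 6.527 kg·m/s = 18.93 kg·m/s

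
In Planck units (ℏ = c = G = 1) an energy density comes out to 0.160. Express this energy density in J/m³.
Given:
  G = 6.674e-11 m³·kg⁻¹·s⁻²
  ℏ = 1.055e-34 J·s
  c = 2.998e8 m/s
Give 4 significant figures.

7.412e112 J/m³

One Planck energy density: u_P = c⁷/(ℏG²) = 4.632e113 J/m³.
0.160 × 4.632e113 J/m³ = 7.412e112 J/m³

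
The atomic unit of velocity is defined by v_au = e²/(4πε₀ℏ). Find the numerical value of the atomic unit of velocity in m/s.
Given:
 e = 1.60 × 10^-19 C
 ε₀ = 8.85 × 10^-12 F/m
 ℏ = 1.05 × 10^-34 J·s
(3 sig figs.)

2.19 × 10^6 m/s

v_au = e²/(4πε₀ℏ)
  = 2.56 × 10^-38 / 1.17 × 10^-44
  = 2.19 × 10^6 m/s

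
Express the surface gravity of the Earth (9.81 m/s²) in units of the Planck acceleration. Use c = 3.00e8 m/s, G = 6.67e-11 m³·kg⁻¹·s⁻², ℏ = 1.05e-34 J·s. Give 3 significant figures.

1.76e-51

Planck acceleration: a_P = √(c⁷/(ℏG)) = 5.59e51 m/s².
9.81 / 5.59e51 = 1.76e-51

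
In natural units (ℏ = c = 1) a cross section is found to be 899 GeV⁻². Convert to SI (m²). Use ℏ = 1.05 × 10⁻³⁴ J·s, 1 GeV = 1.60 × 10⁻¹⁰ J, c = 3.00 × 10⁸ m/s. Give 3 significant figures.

Area is [L]² = [E]⁻²·(ℏc)²; restore (ℏc)².
1 GeV⁻² → (ℏc)² × (1 GeV in J)⁻² = 3.88 × 10⁻³² m².
Result: 899 × 3.88 × 10⁻³² = 3.48 × 10⁻²⁹ m².

3.48 × 10⁻²⁹ m²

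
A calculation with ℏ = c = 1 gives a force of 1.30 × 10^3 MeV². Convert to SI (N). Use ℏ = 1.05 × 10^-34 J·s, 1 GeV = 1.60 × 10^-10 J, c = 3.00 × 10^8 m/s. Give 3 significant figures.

1.06 × 10^3 N

Force is [E]/[L] = [E]²/(ℏc); restore (ℏc)⁻¹.
1 GeV² → 1/(ℏc) × (1 GeV in J)² = 8.13 × 10^5 N.
Convert the energy scale: 1.30 × 10^3 MeV² = 1.30 × 10^-3 GeV².
Result: 1.30 × 10^-3 × 8.13 × 10^5 = 1.06 × 10^3 N.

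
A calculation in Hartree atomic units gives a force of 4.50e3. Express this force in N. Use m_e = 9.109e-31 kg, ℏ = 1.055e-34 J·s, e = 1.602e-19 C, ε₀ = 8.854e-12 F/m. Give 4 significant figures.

One atomic unit of force: F_au = E_h/a₀ = m_e²e⁶/((4πε₀)³ℏ⁴) = 8.220e-8 N.
4.50e3 × 8.220e-8 N = 3.699e-4 N

3.699e-4 N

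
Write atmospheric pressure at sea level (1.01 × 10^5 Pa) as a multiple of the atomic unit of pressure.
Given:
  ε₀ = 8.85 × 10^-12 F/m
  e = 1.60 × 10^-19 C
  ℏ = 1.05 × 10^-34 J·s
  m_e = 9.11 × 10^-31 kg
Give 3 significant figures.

atomic unit of pressure: P_au = E_h/a₀³ = m_e⁴e¹⁰/((4πε₀)⁵ℏ⁸) = 3.01 × 10^13 Pa.
1.01 × 10^5 / 3.01 × 10^13 = 3.35 × 10^-9

3.35 × 10^-9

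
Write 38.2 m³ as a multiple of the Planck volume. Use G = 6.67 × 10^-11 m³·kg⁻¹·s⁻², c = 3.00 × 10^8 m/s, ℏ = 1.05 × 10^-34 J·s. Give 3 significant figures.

9.14 × 10^105

Planck volume: V_P = (ℏG/c³)^(3/2) = 4.18 × 10^-105 m³.
38.2 / 4.18 × 10^-105 = 9.14 × 10^105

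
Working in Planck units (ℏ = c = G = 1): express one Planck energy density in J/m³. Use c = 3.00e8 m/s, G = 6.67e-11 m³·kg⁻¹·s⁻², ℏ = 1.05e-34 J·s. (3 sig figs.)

From ℏ = c = G = 1 the energy density scale is u_P = c⁷/(ℏG²).
  = 2.19e59 / 4.67e-55
  = 4.68e113 J/m³

4.68e113 J/m³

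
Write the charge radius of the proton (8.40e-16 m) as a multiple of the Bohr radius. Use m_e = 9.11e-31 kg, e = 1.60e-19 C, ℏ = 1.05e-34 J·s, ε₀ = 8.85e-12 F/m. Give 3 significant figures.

Bohr radius: a₀ = 4πε₀ℏ²/(m_e e²) = 5.26e-11 m.
8.40e-16 / 5.26e-11 = 1.60e-5

1.60e-5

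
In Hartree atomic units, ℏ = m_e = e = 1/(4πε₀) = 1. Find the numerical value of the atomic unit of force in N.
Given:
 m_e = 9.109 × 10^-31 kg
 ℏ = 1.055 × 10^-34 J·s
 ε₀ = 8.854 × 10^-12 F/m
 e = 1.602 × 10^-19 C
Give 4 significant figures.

From ℏ = m_e = e = 1/(4πε₀) = 1 the force scale is F_au = E_h/a₀ = m_e²e⁶/((4πε₀)³ℏ⁴).
E_h = 4.354 × 10^-18 J
a₀ = 5.297 × 10^-11 m
E_h/a₀ = 8.220 × 10^-8 N

8.220 × 10^-8 N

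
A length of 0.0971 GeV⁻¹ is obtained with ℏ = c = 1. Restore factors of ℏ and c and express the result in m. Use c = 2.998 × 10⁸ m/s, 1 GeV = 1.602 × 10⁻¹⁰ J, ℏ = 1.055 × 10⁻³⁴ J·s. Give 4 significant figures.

A length is [E]⁻¹ in ℏ=c=1; restore one factor of ℏc.
1 GeV⁻¹ → ℏc × (1 GeV in J)⁻¹ = 1.974 × 10⁻¹⁶ m.
Result: 0.0971 × 1.974 × 10⁻¹⁶ = 1.917 × 10⁻¹⁷ m.

1.917 × 10⁻¹⁷ m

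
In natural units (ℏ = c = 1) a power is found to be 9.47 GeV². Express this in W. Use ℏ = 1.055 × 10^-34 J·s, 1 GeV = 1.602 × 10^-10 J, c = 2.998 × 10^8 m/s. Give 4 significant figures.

Power is [E]/[T] = [E]²/ℏ.
1 GeV² → 1/ℏ × (1 GeV in J)² = 2.433 × 10^14 W.
Result: 9.47 × 2.433 × 10^14 = 2.304 × 10^15 W.

2.304 × 10^15 W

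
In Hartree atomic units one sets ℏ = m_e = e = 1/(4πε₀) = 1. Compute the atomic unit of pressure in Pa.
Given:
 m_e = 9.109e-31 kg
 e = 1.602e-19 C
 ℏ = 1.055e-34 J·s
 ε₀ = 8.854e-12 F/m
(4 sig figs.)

P_au = E_h/a₀³ = m_e⁴e¹⁰/((4πε₀)⁵ℏ⁸)
E_h = 4.354e-18 J
a₀ = 5.297e-11 m
E_h/a₀³ = 2.929e13 Pa

2.929e13 Pa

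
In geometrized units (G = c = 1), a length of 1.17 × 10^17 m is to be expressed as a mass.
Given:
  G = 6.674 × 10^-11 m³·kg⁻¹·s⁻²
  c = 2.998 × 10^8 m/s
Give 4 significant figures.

1.576 × 10^44 kg

Length → mass via c²/G.
1.17 × 10^17 m × (c²/G) = 1.576 × 10^44 kg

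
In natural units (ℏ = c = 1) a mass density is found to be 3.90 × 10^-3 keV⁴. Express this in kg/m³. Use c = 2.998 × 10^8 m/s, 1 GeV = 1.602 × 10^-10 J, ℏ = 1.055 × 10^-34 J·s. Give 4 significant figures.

Mass density is [E]/(c²[L]³) = [E]⁴/(ℏ³c⁵).
1 GeV⁴ → 1/(ℏ³c⁵) × (1 GeV in J)⁴ = 2.316 × 10^20 kg/m³.
Convert the energy scale: 3.90 × 10^-3 keV⁴ = 3.90 × 10^-27 GeV⁴.
Result: 3.90 × 10^-27 × 2.316 × 10^20 = 9.032 × 10^-7 kg/m³.

9.032 × 10^-7 kg/m³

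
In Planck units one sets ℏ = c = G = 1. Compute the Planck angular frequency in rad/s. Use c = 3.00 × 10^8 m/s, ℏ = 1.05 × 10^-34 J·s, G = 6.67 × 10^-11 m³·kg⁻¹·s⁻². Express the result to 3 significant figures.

ω_P = √(c⁵/(ℏG))
  = √(3.47 × 10^86)
  = 1.86 × 10^43 rad/s

1.86 × 10^43 rad/s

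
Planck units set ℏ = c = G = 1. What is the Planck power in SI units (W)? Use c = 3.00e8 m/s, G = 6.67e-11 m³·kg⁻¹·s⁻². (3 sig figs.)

Dimensional analysis gives P_P = c⁵/G.
  = 2.43e42 / 6.67e-11
  = 3.64e52 W

3.64e52 W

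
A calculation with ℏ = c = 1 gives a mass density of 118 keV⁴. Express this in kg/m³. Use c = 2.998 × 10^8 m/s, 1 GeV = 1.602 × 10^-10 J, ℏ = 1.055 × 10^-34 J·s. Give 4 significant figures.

Mass density is [E]/(c²[L]³) = [E]⁴/(ℏ³c⁵).
1 GeV⁴ → 1/(ℏ³c⁵) × (1 GeV in J)⁴ = 2.316 × 10^20 kg/m³.
Convert the energy scale: 118 keV⁴ = 1.18 × 10^-22 GeV⁴.
Result: 1.18 × 10^-22 × 2.316 × 10^20 = 0.02733 kg/m³.

0.02733 kg/m³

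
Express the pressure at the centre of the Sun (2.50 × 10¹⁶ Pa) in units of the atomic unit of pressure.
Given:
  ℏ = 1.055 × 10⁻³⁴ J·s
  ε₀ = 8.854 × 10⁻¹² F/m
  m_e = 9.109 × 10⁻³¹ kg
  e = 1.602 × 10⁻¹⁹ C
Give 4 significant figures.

853.5

atomic unit of pressure: P_au = E_h/a₀³ = m_e⁴e¹⁰/((4πε₀)⁵ℏ⁸) = 2.929 × 10¹³ Pa.
2.50 × 10¹⁶ / 2.929 × 10¹³ = 853.5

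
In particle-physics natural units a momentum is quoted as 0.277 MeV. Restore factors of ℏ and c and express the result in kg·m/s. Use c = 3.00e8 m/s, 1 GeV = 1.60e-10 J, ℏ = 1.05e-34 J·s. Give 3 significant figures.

1.48e-22 kg·m/s

Momentum is [E]/c; divide by c.
1 GeV → 1/c × (1 GeV in J) = 5.33e-19 kg·m/s.
Convert the energy scale: 0.277 MeV = 2.77e-4 GeV.
Result: 2.77e-4 × 5.33e-19 = 1.48e-22 kg·m/s.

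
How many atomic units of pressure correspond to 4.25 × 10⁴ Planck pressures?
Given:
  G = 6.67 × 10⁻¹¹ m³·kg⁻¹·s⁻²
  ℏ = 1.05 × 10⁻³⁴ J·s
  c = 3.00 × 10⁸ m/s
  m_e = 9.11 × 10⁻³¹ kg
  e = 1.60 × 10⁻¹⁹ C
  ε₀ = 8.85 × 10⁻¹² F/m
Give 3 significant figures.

Planck pressure: p_P = c⁷/(ℏG²) = 4.68 × 10¹¹³ Pa
atomic unit of pressure: P_au = E_h/a₀³ = m_e⁴e¹⁰/((4πε₀)⁵ℏ⁸) = 3.01 × 10¹³ Pa
4.25 × 10⁴ × 4.68 × 10¹¹³ / 3.01 × 10¹³ = 6.60 × 10¹⁰⁴

6.60 × 10¹⁰⁴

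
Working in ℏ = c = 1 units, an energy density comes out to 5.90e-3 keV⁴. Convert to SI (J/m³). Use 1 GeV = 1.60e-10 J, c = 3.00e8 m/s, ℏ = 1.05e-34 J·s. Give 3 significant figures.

[E]/[L]³ = [E]⁴/(ℏc)³; restore (ℏc)⁻³.
1 GeV⁴ → 1/(ℏc)³ × (1 GeV in J)⁴ = 2.10e37 J/m³.
Convert the energy scale: 5.90e-3 keV⁴ = 5.90e-27 GeV⁴.
Result: 5.90e-27 × 2.10e37 = 1.24e11 J/m³.

1.24e11 J/m³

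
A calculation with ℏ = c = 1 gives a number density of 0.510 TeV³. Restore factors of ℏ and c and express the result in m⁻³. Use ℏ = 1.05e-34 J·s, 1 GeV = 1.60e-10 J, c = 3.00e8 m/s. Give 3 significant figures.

6.68e55 m⁻³

Number density is [L]⁻³ = [E]³/(ℏc)³.
1 GeV³ → 1/(ℏc)³ × (1 GeV in J)³ = 1.31e47 m⁻³.
Convert the energy scale: 0.510 TeV³ = 5.10e8 GeV³.
Result: 5.10e8 × 1.31e47 = 6.68e55 m⁻³.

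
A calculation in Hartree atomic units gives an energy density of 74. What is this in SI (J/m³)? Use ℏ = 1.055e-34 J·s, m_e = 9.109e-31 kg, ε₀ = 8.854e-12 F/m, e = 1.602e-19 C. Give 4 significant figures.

One atomic unit of energy density: u_au = E_h/a₀³ = m_e⁴e¹⁰/((4πε₀)⁵ℏ⁸) = 2.929e13 J/m³.
74 × 2.929e13 J/m³ = 2.168e15 J/m³

2.168e15 J/m³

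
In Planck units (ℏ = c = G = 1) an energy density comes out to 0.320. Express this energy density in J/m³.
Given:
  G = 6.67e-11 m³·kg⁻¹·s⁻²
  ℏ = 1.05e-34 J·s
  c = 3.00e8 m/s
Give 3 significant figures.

One Planck energy density: u_P = c⁷/(ℏG²) = 4.68e113 J/m³.
0.320 × 4.68e113 J/m³ = 1.50e113 J/m³

1.50e113 J/m³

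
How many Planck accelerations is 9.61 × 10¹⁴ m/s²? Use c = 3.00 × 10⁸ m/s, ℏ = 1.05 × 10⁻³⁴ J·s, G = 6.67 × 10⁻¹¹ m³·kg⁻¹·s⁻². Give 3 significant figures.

Planck acceleration: a_P = √(c⁷/(ℏG)) = 5.59 × 10⁵¹ m/s².
9.61 × 10¹⁴ / 5.59 × 10⁵¹ = 1.72 × 10⁻³⁷

1.72 × 10⁻³⁷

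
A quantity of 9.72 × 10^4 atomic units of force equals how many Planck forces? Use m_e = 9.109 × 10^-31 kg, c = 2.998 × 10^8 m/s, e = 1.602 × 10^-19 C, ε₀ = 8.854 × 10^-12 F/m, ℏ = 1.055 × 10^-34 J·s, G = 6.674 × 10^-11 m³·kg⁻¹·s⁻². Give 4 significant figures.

6.601 × 10^-47

atomic unit of force: F_au = E_h/a₀ = m_e²e⁶/((4πε₀)³ℏ⁴) = 8.220 × 10^-8 N
Planck force: F_P = c⁴/G = 1.210 × 10^44 N
9.72 × 10^4 × 8.220 × 10^-8 / 1.210 × 10^44 = 6.601 × 10^-47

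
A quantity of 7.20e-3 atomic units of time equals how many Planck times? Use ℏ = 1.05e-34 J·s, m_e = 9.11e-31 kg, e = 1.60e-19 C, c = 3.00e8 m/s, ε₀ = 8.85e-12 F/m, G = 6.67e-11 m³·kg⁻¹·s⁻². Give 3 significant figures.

atomic unit of time: τ_au = (4πε₀)²ℏ³/(m_e e⁴) = 2.40e-17 s
Planck time: t_P = √(ℏG/c⁵) = 5.37e-44 s
7.20e-3 × 2.40e-17 / 5.37e-44 = 3.22e24

3.22e24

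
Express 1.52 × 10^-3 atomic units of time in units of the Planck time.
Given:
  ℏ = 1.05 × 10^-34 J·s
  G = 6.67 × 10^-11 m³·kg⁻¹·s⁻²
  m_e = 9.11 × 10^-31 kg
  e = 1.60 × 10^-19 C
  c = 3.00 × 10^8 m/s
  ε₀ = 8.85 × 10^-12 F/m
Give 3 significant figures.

atomic unit of time: τ_au = (4πε₀)²ℏ³/(m_e e⁴) = 2.40 × 10^-17 s
Planck time: t_P = √(ℏG/c⁵) = 5.37 × 10^-44 s
1.52 × 10^-3 × 2.40 × 10^-17 / 5.37 × 10^-44 = 6.79 × 10^23

6.79 × 10^23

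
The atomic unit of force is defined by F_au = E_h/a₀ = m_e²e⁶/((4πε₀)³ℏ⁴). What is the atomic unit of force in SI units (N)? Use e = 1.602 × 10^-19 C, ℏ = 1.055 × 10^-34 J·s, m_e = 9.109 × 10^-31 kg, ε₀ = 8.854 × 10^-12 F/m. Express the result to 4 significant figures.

8.220 × 10^-8 N

F_au = E_h/a₀ = m_e²e⁶/((4πε₀)³ℏ⁴)
E_h = 4.354 × 10^-18 J
a₀ = 5.297 × 10^-11 m
E_h/a₀ = 8.220 × 10^-8 N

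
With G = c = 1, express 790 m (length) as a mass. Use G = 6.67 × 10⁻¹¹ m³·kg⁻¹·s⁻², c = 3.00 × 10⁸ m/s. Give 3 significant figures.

1.07 × 10³⁰ kg

Length → mass via c²/G.
790 m × (c²/G) = 1.07 × 10³⁰ kg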